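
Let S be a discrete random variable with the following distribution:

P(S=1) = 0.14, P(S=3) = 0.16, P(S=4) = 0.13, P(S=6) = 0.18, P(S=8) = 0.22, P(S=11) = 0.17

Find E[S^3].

390.57

E[S^3] = Σ s^3·P(S=s)
 = 1·0.14 + 27·0.16 + 64·0.13 + 216·0.18 + 512·0.22 + 1331·0.17
 = 0.14 + 4.32 + 8.32 + 38.88 + 112.64 + 226.27
 = 390.57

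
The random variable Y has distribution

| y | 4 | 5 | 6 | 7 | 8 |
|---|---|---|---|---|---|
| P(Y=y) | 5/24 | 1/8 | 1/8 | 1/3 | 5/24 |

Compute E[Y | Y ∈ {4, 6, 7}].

P(Y ∈ {4, 6, 7}) = 5/24 + 1/8 + 1/3 = 2/3.
E[Y | Y ∈ {4, 6, 7}] = [4·5/24 + 6·1/8 + 7·1/3] / (2/3)
 = 47/12 / (2/3)
 = 47/8

5.875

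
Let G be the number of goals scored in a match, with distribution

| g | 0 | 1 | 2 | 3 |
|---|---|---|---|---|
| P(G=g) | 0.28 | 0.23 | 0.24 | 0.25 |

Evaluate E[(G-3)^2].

3.68

E[(G-3)^2] = Σ (g-3)^2·P(G=g)
 = 9·0.28 + 4·0.23 + 1·0.24 + 0·0.25
 = 2.52 + 0.92 + 0.24 + 0
 = 3.68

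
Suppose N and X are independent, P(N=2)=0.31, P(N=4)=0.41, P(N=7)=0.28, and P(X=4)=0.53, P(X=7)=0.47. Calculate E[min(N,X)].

E[min(N,X)] = Σ_n Σ_x min(n,x) · P(N=n)P(X=x)
 = 2·0.1643 + 2·0.1457 + 4·0.2173 + 4·0.1927 + 4·0.1484 + 7·0.1316
 = 0.3286 + 0.2914 + 0.8692 + 0.7708 + 0.5936 + 0.9212
 = 3.7748

3.7748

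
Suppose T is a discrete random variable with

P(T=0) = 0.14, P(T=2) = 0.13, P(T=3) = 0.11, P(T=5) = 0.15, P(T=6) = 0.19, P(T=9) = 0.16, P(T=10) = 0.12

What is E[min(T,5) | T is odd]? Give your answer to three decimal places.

P(T is odd) = 0.11 + 0.15 + 0.16 = 0.42.
E[min(T,5) | T is odd] = [3·0.11 + 5·0.15 + 5·0.16] / 0.42
 = 1.88 / 0.42
 = 94/21

4.476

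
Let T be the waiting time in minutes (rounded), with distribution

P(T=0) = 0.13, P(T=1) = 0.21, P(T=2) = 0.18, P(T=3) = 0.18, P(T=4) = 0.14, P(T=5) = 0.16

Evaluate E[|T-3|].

E[|T-3|] = Σ |t-3|·P(T=t)
 = 3·0.13 + 2·0.21 + 1·0.18 + 0·0.18 + 1·0.14 + 2·0.16
 = 0.39 + 0.42 + 0.18 + 0 + 0.14 + 0.32
 = 1.45

1.45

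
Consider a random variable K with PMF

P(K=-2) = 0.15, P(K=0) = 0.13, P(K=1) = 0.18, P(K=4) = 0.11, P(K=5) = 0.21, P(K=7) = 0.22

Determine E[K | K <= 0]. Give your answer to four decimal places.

P(K <= 0) = 0.15 + 0.13 = 0.28.
E[K | K <= 0] = [(-2)·0.15 + 0·0.13] / 0.28
 = -0.3 / 0.28
 = -15/14

-1.0714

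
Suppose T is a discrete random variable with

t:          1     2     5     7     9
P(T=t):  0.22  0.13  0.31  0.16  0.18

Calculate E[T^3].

226.11

E[T^3] = Σ t^3·P(T=t)
 = 1·0.22 + 8·0.13 + 125·0.31 + 343·0.16 + 729·0.18
 = 0.22 + 1.04 + 38.75 + 54.88 + 131.22
 = 226.11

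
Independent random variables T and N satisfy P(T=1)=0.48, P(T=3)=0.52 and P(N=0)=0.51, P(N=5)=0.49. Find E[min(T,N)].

0.9996

E[min(T,N)] = Σ_t Σ_n min(t,n) · P(T=t)P(N=n)
 = 0·0.2448 + 1·0.2352 + 0·0.2652 + 3·0.2548
 = 0 + 0.2352 + 0 + 0.7644
 = 0.9996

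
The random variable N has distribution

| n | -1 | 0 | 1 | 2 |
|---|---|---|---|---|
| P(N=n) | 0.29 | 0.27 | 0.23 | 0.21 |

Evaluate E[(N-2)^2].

E[(N-2)^2] = Σ (n-2)^2·P(N=n)
 = 9·0.29 + 4·0.27 + 1·0.23 + 0·0.21
 = 2.61 + 1.08 + 0.23 + 0
 = 3.92

3.92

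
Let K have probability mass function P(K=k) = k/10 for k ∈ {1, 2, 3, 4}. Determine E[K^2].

E[K^2] = Σ k^2·P(K=k)
 = 1·1/10 + 4·1/5 + 9·3/10 + 16·2/5
 = 1/10 + 4/5 + 27/10 + 32/5
 = 10

10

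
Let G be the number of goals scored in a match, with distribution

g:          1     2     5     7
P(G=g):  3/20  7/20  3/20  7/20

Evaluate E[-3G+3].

E[-3G+3] = Σ (-3g+3)·P(G=g)
 = 0·3/20 + (-3)·7/20 + (-12)·3/20 + (-18)·7/20
 = 0 + (-21/20) + (-9/5) + (-63/10)
 = -183/20

-9.15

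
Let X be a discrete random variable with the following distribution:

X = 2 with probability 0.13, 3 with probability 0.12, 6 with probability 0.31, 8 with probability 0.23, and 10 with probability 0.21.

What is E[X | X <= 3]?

2.48

P(X <= 3) = 0.13 + 0.12 = 0.25.
E[X | X <= 3] = [2·0.13 + 3·0.12] / 0.25
 = 0.62 / 0.25
 = 62/25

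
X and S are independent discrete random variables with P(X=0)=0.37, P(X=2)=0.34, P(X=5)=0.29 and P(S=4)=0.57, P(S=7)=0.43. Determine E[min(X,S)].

E[min(X,S)] = Σ_x Σ_s min(x,s) · P(X=x)P(S=s)
 = 0·0.2109 + 0·0.1591 + 2·0.1938 + 2·0.1462 + 4·0.1653 + 5·0.1247
 = 0 + 0 + 0.3876 + 0.2924 + 0.6612 + 0.6235
 = 1.9647

1.9647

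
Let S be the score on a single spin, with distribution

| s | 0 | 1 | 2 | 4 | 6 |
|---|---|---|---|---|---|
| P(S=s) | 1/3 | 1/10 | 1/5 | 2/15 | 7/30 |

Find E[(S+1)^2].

17.3

E[(S+1)^2] = Σ (s+1)^2·P(S=s)
 = 1·1/3 + 4·1/10 + 9·1/5 + 25·2/15 + 49·7/30
 = 1/3 + 2/5 + 9/5 + 10/3 + 343/30
 = 173/10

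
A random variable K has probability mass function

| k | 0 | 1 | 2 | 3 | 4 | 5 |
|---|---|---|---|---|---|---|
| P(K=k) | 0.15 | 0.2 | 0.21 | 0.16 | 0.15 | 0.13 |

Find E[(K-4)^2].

5.33

E[(K-4)^2] = Σ (k-4)^2·P(K=k)
 = 16·0.15 + 9·0.2 + 4·0.21 + 1·0.16 + 0·0.15 + 1·0.13
 = 2.4 + 1.8 + 0.84 + 0.16 + 0 + 0.13
 = 5.33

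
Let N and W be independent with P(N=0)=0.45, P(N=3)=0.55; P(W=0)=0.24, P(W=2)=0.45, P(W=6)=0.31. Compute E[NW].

4.554

E[NW] = Σ_n Σ_w nw · P(N=n)P(W=w)
 = 0·0.108 + 0·0.2025 + 0·0.1395 + 0·0.132 + 6·0.2475 + 18·0.1705
 = 0 + 0 + 0 + 0 + 1.485 + 3.069
 = 4.554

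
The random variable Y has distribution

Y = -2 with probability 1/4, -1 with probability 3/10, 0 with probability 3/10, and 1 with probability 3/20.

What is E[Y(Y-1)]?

E[Y(Y-1)] = Σ y(y-1)·P(Y=y)
 = 6·1/4 + 2·3/10 + 0·3/10 + 0·3/20
 = 3/2 + 3/5 + 0 + 0
 = 21/10

2.1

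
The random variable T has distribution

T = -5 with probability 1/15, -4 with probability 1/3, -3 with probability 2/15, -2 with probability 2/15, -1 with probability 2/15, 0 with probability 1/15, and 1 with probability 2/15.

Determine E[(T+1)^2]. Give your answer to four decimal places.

E[(T+1)^2] = Σ (t+1)^2·P(T=t)
 = 16·1/15 + 9·1/3 + 4·2/15 + 1·2/15 + 0·2/15 + 1·1/15 + 4·2/15
 = 16/15 + 3 + 8/15 + 2/15 + 0 + 1/15 + 8/15
 = 16/3

5.3333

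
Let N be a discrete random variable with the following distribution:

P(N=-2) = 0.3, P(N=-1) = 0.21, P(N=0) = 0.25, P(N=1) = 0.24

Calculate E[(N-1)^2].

E[(N-1)^2] = Σ (n-1)^2·P(N=n)
 = 9·0.3 + 4·0.21 + 1·0.25 + 0·0.24
 = 2.7 + 0.84 + 0.25 + 0
 = 3.79

3.79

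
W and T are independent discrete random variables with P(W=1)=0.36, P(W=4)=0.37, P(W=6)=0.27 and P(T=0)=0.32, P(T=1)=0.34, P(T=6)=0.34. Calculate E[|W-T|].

E[|W-T|] = Σ_w Σ_t |w-t| · P(W=w)P(T=t)
 = 1·0.1152 + 0·0.1224 + 5·0.1224 + 4·0.1184 + 3·0.1258 + 2·0.1258 + 6·0.0864 + 5·0.0918 + 0·0.0918
 = 0.1152 + 0 + 0.612 + 0.4736 + 0.3774 + 0.2516 + 0.5184 + 0.459 + 0
 = 2.8072

2.8072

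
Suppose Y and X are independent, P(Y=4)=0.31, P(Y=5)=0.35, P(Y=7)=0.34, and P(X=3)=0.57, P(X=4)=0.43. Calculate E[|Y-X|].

E[|Y-X|] = Σ_y Σ_x |y-x| · P(Y=y)P(X=x)
 = 1·0.1767 + 0·0.1333 + 2·0.1995 + 1·0.1505 + 4·0.1938 + 3·0.1462
 = 0.1767 + 0 + 0.399 + 0.1505 + 0.7752 + 0.4386
 = 1.94

1.94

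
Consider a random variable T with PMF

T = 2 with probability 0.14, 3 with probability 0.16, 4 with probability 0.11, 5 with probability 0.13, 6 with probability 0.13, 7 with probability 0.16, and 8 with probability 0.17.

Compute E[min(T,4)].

E[min(T,4)] = Σ min(t,4)·P(T=t)
 = 2·0.14 + 3·0.16 + 4·0.11 + 4·0.13 + 4·0.13 + 4·0.16 + 4·0.17
 = 0.28 + 0.48 + 0.44 + 0.52 + 0.52 + 0.64 + 0.68
 = 3.56

3.56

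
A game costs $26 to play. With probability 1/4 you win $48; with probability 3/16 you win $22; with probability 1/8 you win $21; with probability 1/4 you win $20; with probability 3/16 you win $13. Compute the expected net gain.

0.1875

E[payout] = 48·1/4 + 22·3/16 + 21·1/8 + 20·1/4 + 13·3/16
 = 12 + 33/8 + 21/8 + 5 + 39/16
 = 419/16
Net = 419/16 - 26 = 3/16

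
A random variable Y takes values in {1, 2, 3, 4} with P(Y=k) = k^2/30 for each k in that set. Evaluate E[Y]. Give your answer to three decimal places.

3.333

E[Y] = Σ y·P(Y=y)
 = 1·1/30 + 2·2/15 + 3·3/10 + 4·8/15
 = 1/30 + 4/15 + 9/10 + 32/15
 = 10/3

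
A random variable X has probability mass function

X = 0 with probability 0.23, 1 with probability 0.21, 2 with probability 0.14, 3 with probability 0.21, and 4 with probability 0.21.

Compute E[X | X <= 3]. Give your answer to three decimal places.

1.418

P(X <= 3) = 0.23 + 0.21 + 0.14 + 0.21 = 0.79.
E[X | X <= 3] = [0·0.23 + 1·0.21 + 2·0.14 + 3·0.21] / 0.79
 = 1.12 / 0.79
 = 112/79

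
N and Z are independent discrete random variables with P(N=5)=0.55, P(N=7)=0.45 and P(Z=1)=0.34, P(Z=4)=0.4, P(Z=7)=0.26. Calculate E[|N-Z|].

2.712

E[|N-Z|] = Σ_n Σ_z |n-z| · P(N=n)P(Z=z)
 = 4·0.187 + 1·0.22 + 2·0.143 + 6·0.153 + 3·0.18 + 0·0.117
 = 0.748 + 0.22 + 0.286 + 0.918 + 0.54 + 0
 = 2.712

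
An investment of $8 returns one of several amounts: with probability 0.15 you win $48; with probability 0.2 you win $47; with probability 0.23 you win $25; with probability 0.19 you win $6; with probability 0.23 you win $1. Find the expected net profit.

E[payout] = 48·0.15 + 47·0.2 + 25·0.23 + 6·0.19 + 1·0.23
 = 7.2 + 9.4 + 5.75 + 1.14 + 0.23
 = 23.72
Net = 23.72 - 8 = 15.72

15.72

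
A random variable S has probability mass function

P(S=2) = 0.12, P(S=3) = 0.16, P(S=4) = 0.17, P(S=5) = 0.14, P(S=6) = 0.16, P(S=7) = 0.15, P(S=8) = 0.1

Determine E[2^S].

64

E[2^S] = Σ 2^s·P(S=s)
 = 4·0.12 + 8·0.16 + 16·0.17 + 32·0.14 + 64·0.16 + 128·0.15 + 256·0.1
 = 0.48 + 1.28 + 2.72 + 4.48 + 10.24 + 19.2 + 25.6
 = 64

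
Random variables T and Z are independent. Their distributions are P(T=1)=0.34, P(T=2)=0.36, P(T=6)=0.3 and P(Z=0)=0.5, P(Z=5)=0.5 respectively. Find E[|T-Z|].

2.8

E[|T-Z|] = Σ_t Σ_z |t-z| · P(T=t)P(Z=z)
 = 1·0.17 + 4·0.17 + 2·0.18 + 3·0.18 + 6·0.15 + 1·0.15
 = 0.17 + 0.68 + 0.36 + 0.54 + 0.9 + 0.15
 = 2.8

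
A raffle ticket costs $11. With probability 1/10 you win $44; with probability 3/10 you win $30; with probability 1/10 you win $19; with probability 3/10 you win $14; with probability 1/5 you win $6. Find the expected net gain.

9.7

E[payout] = 44·1/10 + 30·3/10 + 19·1/10 + 14·3/10 + 6·1/5
 = 22/5 + 9 + 19/10 + 21/5 + 6/5
 = 207/10
Net = 207/10 - 11 = 97/10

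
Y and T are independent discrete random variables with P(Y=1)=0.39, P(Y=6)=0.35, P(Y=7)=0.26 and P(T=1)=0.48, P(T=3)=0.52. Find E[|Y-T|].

3.0812

E[|Y-T|] = Σ_y Σ_t |y-t| · P(Y=y)P(T=t)
 = 0·0.1872 + 2·0.2028 + 5·0.168 + 3·0.182 + 6·0.1248 + 4·0.1352
 = 0 + 0.4056 + 0.84 + 0.546 + 0.7488 + 0.5408
 = 3.0812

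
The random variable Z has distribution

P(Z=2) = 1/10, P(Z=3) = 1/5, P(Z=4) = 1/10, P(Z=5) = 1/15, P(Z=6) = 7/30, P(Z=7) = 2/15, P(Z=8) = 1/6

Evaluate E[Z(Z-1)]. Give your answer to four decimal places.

E[Z(Z-1)] = Σ z(z-1)·P(Z=z)
 = 2·1/10 + 6·1/5 + 12·1/10 + 20·1/15 + 30·7/30 + 42·2/15 + 56·1/6
 = 1/5 + 6/5 + 6/5 + 4/3 + 7 + 28/5 + 28/3
 = 388/15

25.8667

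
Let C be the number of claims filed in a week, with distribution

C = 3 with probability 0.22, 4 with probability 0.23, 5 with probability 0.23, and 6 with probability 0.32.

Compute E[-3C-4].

E[-3C-4] = Σ (-3c-4)·P(C=c)
 = (-13)·0.22 + (-16)·0.23 + (-19)·0.23 + (-22)·0.32
 = (-2.86) + (-3.68) + (-4.37) + (-7.04)
 = -17.95

-17.95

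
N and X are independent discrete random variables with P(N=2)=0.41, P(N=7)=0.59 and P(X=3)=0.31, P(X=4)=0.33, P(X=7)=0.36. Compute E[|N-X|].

E[|N-X|] = Σ_n Σ_x |n-x| · P(N=n)P(X=x)
 = 1·0.1271 + 2·0.1353 + 5·0.1476 + 4·0.1829 + 3·0.1947 + 0·0.2124
 = 0.1271 + 0.2706 + 0.738 + 0.7316 + 0.5841 + 0
 = 2.4514

2.4514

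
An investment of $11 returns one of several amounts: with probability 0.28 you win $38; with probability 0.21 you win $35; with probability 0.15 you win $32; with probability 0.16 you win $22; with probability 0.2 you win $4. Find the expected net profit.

16.11

E[payout] = 38·0.28 + 35·0.21 + 32·0.15 + 22·0.16 + 4·0.2
 = 10.64 + 7.35 + 4.8 + 3.52 + 0.8
 = 27.11
Net = 27.11 - 11 = 16.11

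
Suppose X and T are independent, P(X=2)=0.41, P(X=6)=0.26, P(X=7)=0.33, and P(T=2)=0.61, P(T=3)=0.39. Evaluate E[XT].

E[XT] = Σ_x Σ_t xt · P(X=x)P(T=t)
 = 4·0.2501 + 6·0.1599 + 12·0.1586 + 18·0.1014 + 14·0.2013 + 21·0.1287
 = 1.0004 + 0.9594 + 1.9032 + 1.8252 + 2.8182 + 2.7027
 = 11.2091

11.2091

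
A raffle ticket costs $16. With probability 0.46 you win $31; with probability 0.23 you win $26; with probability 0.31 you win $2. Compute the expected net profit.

4.86

E[payout] = 31·0.46 + 26·0.23 + 2·0.31
 = 14.26 + 5.98 + 0.62
 = 20.86
Net = 20.86 - 16 = 4.86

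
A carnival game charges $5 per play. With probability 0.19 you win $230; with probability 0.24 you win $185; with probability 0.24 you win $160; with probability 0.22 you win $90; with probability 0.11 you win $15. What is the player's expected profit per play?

E[payout] = 230·0.19 + 185·0.24 + 160·0.24 + 90·0.22 + 15·0.11
 = 43.7 + 44.4 + 38.4 + 19.8 + 1.65
 = 147.95
Net = 147.95 - 5 = 142.95

142.95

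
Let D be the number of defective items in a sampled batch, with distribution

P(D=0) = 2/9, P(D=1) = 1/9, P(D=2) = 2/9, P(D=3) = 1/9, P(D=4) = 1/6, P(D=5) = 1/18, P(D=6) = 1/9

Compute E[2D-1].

E[2D-1] = Σ (2d-1)·P(D=d)
 = (-1)·2/9 + 1·1/9 + 3·2/9 + 5·1/9 + 7·1/6 + 9·1/18 + 11·1/9
 = (-2/9) + 1/9 + 2/3 + 5/9 + 7/6 + 1/2 + 11/9
 = 4

4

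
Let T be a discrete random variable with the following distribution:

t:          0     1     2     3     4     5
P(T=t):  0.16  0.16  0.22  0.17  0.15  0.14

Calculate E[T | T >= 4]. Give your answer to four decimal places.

P(T >= 4) = 0.15 + 0.14 = 0.29.
E[T | T >= 4] = [4·0.15 + 5·0.14] / 0.29
 = 1.3 / 0.29
 = 130/29

4.4828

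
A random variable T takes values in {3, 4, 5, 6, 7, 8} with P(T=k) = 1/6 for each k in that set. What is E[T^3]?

E[T^3] = Σ t^3·P(T=t)
 = 27·1/6 + 64·1/6 + 125·1/6 + 216·1/6 + 343·1/6 + 512·1/6
 = 9/2 + 32/3 + 125/6 + 36 + 343/6 + 256/3
 = 429/2

214.5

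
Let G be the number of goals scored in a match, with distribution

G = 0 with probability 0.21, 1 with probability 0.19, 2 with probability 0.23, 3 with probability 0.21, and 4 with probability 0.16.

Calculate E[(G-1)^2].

E[(G-1)^2] = Σ (g-1)^2·P(G=g)
 = 1·0.21 + 0·0.19 + 1·0.23 + 4·0.21 + 9·0.16
 = 0.21 + 0 + 0.23 + 0.84 + 1.44
 = 2.72

2.72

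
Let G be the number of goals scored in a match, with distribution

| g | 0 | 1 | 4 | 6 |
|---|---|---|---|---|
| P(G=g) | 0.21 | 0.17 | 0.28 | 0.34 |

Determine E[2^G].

E[2^G] = Σ 2^g·P(G=g)
 = 1·0.21 + 2·0.17 + 16·0.28 + 64·0.34
 = 0.21 + 0.34 + 4.48 + 21.76
 = 26.79

26.79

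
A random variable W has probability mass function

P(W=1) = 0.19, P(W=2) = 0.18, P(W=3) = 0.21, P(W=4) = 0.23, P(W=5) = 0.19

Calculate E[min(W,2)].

E[min(W,2)] = Σ min(w,2)·P(W=w)
 = 1·0.19 + 2·0.18 + 2·0.21 + 2·0.23 + 2·0.19
 = 0.19 + 0.36 + 0.42 + 0.46 + 0.38
 = 1.81

1.81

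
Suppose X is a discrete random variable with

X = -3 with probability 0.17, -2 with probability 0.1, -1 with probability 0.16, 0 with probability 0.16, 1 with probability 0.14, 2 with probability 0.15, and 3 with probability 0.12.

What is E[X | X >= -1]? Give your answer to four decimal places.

0.8767

P(X >= -1) = 0.16 + 0.16 + 0.14 + 0.15 + 0.12 = 0.73.
E[X | X >= -1] = [(-1)·0.16 + 0·0.16 + 1·0.14 + 2·0.15 + 3·0.12] / 0.73
 = 0.64 / 0.73
 = 64/73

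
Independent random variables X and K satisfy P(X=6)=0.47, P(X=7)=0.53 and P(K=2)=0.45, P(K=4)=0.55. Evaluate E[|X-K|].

E[|X-K|] = Σ_x Σ_k |x-k| · P(X=x)P(K=k)
 = 4·0.2115 + 2·0.2585 + 5·0.2385 + 3·0.2915
 = 0.846 + 0.517 + 1.1925 + 0.8745
 = 3.43

3.43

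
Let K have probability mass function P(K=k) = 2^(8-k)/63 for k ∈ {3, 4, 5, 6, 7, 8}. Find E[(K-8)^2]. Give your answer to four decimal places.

E[(K-8)^2] = Σ (k-8)^2·P(K=k)
 = 25·32/63 + 16·16/63 + 9·8/63 + 4·4/63 + 1·2/63 + 0·1/63
 = 800/63 + 256/63 + 8/7 + 16/63 + 2/63 + 0
 = 382/21

18.1905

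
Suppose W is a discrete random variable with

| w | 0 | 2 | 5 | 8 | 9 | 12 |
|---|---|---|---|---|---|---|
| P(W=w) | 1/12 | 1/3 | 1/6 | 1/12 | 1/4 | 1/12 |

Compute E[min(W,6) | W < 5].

P(W < 5) = 1/12 + 1/3 = 5/12.
E[min(W,6) | W < 5] = [0·1/12 + 2·1/3] / (5/12)
 = 2/3 / (5/12)
 = 8/5

1.6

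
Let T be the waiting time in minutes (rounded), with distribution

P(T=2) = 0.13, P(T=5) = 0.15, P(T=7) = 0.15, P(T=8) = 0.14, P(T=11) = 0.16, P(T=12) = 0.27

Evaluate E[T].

8.18

E[T] = Σ t·P(T=t)
 = 2·0.13 + 5·0.15 + 7·0.15 + 8·0.14 + 11·0.16 + 12·0.27
 = 0.26 + 0.75 + 1.05 + 1.12 + 1.76 + 3.24
 = 8.18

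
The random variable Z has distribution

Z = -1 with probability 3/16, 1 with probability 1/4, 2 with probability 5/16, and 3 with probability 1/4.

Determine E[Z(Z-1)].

E[Z(Z-1)] = Σ z(z-1)·P(Z=z)
 = 2·3/16 + 0·1/4 + 2·5/16 + 6·1/4
 = 3/8 + 0 + 5/8 + 3/2
 = 5/2

2.5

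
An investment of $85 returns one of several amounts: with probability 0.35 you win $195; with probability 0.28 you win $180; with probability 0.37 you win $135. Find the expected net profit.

83.6

E[payout] = 195·0.35 + 180·0.28 + 135·0.37
 = 68.25 + 50.4 + 49.95
 = 168.6
Net = 168.6 - 85 = 83.6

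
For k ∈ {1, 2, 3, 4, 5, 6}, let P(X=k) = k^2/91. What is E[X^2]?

E[X^2] = Σ x^2·P(X=x)
 = 1·1/91 + 4·4/91 + 9·9/91 + 16·16/91 + 25·25/91 + 36·36/91
 = 1/91 + 16/91 + 81/91 + 256/91 + 625/91 + 1296/91
 = 25

25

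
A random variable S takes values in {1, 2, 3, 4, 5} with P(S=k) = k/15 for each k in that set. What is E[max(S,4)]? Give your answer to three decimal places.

4.333

E[max(S,4)] = Σ max(s,4)·P(S=s)
 = 4·1/15 + 4·2/15 + 4·1/5 + 4·4/15 + 5·1/3
 = 4/15 + 8/15 + 4/5 + 16/15 + 5/3
 = 13/3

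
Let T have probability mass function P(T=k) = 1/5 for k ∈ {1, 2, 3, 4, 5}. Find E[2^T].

E[2^T] = Σ 2^t·P(T=t)
 = 2·1/5 + 4·1/5 + 8·1/5 + 16·1/5 + 32·1/5
 = 2/5 + 4/5 + 8/5 + 16/5 + 32/5
 = 62/5

12.4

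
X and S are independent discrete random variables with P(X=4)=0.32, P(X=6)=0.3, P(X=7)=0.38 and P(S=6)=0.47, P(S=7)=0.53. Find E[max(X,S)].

E[max(X,S)] = Σ_x Σ_s max(x,s) · P(X=x)P(S=s)
 = 6·0.1504 + 7·0.1696 + 6·0.141 + 7·0.159 + 7·0.1786 + 7·0.2014
 = 0.9024 + 1.1872 + 0.846 + 1.113 + 1.2502 + 1.4098
 = 6.7086

6.7086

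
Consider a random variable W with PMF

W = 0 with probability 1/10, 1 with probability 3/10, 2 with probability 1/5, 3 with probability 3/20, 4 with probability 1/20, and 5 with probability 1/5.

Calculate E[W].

E[W] = Σ w·P(W=w)
 = 0·1/10 + 1·3/10 + 2·1/5 + 3·3/20 + 4·1/20 + 5·1/5
 = 0 + 3/10 + 2/5 + 9/20 + 1/5 + 1
 = 47/20

2.35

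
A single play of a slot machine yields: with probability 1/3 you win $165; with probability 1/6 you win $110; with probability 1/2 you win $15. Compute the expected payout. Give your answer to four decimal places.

80.8333

E[payout] = 165·1/3 + 110·1/6 + 15·1/2
 = 55 + 55/3 + 15/2
 = 485/6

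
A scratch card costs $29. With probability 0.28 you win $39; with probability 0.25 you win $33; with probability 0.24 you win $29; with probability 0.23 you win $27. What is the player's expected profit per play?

E[payout] = 39·0.28 + 33·0.25 + 29·0.24 + 27·0.23
 = 10.92 + 8.25 + 6.96 + 6.21
 = 32.34
Net = 32.34 - 29 = 3.34

3.34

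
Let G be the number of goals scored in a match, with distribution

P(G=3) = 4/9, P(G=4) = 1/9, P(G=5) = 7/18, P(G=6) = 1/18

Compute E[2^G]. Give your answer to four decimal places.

E[2^G] = Σ 2^g·P(G=g)
 = 8·4/9 + 16·1/9 + 32·7/18 + 64·1/18
 = 32/9 + 16/9 + 112/9 + 32/9
 = 64/3

21.3333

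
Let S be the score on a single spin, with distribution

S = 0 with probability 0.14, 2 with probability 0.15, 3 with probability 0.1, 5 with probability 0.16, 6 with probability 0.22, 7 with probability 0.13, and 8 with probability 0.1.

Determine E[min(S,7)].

E[min(S,7)] = Σ min(s,7)·P(S=s)
 = 0·0.14 + 2·0.15 + 3·0.1 + 5·0.16 + 6·0.22 + 7·0.13 + 7·0.1
 = 0 + 0.3 + 0.3 + 0.8 + 1.32 + 0.91 + 0.7
 = 4.33

4.33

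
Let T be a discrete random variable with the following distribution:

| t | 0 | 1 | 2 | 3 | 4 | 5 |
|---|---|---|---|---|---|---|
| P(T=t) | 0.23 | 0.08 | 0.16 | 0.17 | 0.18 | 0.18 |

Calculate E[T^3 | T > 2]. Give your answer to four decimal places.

P(T > 2) = 0.17 + 0.18 + 0.18 = 0.53.
E[T^3 | T > 2] = [27·0.17 + 64·0.18 + 125·0.18] / 0.53
 = 38.61 / 0.53
 = 3861/53

72.8491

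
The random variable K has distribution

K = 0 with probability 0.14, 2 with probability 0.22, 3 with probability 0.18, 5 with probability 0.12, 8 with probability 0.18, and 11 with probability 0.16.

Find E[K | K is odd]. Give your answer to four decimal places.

P(K is odd) = 0.18 + 0.12 + 0.16 = 0.46.
E[K | K is odd] = [3·0.18 + 5·0.12 + 11·0.16] / 0.46
 = 2.9 / 0.46
 = 145/23

6.3043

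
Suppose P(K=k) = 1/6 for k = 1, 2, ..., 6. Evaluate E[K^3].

73.5

E[K^3] = Σ k^3·P(K=k)
 = 1·1/6 + 8·1/6 + 27·1/6 + 64·1/6 + 125·1/6 + 216·1/6
 = 1/6 + 4/3 + 9/2 + 32/3 + 125/6 + 36
 = 147/2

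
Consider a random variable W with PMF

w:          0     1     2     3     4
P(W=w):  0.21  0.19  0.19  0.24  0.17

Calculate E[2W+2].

5.94

E[2W+2] = Σ (2w+2)·P(W=w)
 = 2·0.21 + 4·0.19 + 6·0.19 + 8·0.24 + 10·0.17
 = 0.42 + 0.76 + 1.14 + 1.92 + 1.7
 = 5.94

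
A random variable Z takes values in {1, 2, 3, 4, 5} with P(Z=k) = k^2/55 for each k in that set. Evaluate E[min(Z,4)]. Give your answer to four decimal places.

3.6364

E[min(Z,4)] = Σ min(z,4)·P(Z=z)
 = 1·1/55 + 2·4/55 + 3·9/55 + 4·16/55 + 4·5/11
 = 1/55 + 8/55 + 27/55 + 64/55 + 20/11
 = 40/11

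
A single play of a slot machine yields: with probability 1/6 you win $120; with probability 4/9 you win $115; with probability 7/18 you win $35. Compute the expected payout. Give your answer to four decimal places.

84.7222

E[payout] = 120·1/6 + 115·4/9 + 35·7/18
 = 20 + 460/9 + 245/18
 = 1525/18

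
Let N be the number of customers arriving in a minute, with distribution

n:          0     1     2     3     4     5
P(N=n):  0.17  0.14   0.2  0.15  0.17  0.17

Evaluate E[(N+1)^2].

15.3

E[(N+1)^2] = Σ (n+1)^2·P(N=n)
 = 1·0.17 + 4·0.14 + 9·0.2 + 16·0.15 + 25·0.17 + 36·0.17
 = 0.17 + 0.56 + 1.8 + 2.4 + 4.25 + 6.12
 = 15.3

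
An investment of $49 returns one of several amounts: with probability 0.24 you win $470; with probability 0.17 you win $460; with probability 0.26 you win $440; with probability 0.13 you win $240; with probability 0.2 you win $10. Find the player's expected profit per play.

E[payout] = 470·0.24 + 460·0.17 + 440·0.26 + 240·0.13 + 10·0.2
 = 112.8 + 78.2 + 114.4 + 31.2 + 2
 = 338.6
Net = 338.6 - 49 = 289.6

289.6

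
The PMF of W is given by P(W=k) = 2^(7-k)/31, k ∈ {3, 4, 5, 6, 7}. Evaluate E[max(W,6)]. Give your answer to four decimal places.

6.0323

E[max(W,6)] = Σ max(w,6)·P(W=w)
 = 6·16/31 + 6·8/31 + 6·4/31 + 6·2/31 + 7·1/31
 = 96/31 + 48/31 + 24/31 + 12/31 + 7/31
 = 187/31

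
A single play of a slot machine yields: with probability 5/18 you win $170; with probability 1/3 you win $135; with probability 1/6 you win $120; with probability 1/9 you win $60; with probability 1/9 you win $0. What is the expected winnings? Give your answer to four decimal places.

E[payout] = 170·5/18 + 135·1/3 + 120·1/6 + 60·1/9 + 0·1/9
 = 425/9 + 45 + 20 + 20/3 + 0
 = 1070/9

118.8889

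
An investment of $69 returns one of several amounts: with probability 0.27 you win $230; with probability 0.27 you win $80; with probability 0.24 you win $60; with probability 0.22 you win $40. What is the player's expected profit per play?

37.9

E[payout] = 230·0.27 + 80·0.27 + 60·0.24 + 40·0.22
 = 62.1 + 21.6 + 14.4 + 8.8
 = 106.9
Net = 106.9 - 69 = 37.9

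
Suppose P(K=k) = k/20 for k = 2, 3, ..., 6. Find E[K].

E[K] = Σ k·P(K=k)
 = 2·1/10 + 3·3/20 + 4·1/5 + 5·1/4 + 6·3/10
 = 1/5 + 9/20 + 4/5 + 5/4 + 9/5
 = 9/2

4.5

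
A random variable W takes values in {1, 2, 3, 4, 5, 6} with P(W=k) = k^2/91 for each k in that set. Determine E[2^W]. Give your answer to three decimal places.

E[2^W] = Σ 2^w·P(W=w)
 = 2·1/91 + 4·4/91 + 8·9/91 + 16·16/91 + 32·25/91 + 64·36/91
 = 2/91 + 16/91 + 72/91 + 256/91 + 800/91 + 2304/91
 = 3450/91

37.912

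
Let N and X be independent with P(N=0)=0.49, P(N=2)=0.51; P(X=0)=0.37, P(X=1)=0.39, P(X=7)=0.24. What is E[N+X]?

E[N+X] = Σ_n Σ_x (n+x) · P(N=n)P(X=x)
 = 0·0.1813 + 1·0.1911 + 7·0.1176 + 2·0.1887 + 3·0.1989 + 9·0.1224
 = 0 + 0.1911 + 0.8232 + 0.3774 + 0.5967 + 1.1016
 = 3.09

3.09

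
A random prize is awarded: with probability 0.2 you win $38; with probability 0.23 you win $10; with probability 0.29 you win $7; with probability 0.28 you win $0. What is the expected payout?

11.93

E[payout] = 38·0.2 + 10·0.23 + 7·0.29 + 0·0.28
 = 7.6 + 2.3 + 2.03 + 0
 = 11.93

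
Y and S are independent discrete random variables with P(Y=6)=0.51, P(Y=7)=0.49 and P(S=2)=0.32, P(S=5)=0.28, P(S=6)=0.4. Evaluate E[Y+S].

E[Y+S] = Σ_y Σ_s (y+s) · P(Y=y)P(S=s)
 = 8·0.1632 + 11·0.1428 + 12·0.204 + 9·0.1568 + 12·0.1372 + 13·0.196
 = 1.3056 + 1.5708 + 2.448 + 1.4112 + 1.6464 + 2.548
 = 10.93

10.93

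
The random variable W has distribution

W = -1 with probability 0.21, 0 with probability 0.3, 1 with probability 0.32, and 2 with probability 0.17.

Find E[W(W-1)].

E[W(W-1)] = Σ w(w-1)·P(W=w)
 = 2·0.21 + 0·0.3 + 0·0.32 + 2·0.17
 = 0.42 + 0 + 0 + 0.34
 = 0.76

0.76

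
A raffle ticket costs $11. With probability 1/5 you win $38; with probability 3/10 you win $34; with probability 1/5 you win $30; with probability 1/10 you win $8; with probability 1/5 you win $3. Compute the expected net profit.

E[payout] = 38·1/5 + 34·3/10 + 30·1/5 + 8·1/10 + 3·1/5
 = 38/5 + 51/5 + 6 + 4/5 + 3/5
 = 126/5
Net = 126/5 - 11 = 71/5

14.2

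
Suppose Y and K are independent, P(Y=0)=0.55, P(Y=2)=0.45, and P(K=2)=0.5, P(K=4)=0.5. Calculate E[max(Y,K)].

E[max(Y,K)] = Σ_y Σ_k max(y,k) · P(Y=y)P(K=k)
 = 2·0.275 + 4·0.275 + 2·0.225 + 4·0.225
 = 0.55 + 1.1 + 0.45 + 0.9
 = 3

3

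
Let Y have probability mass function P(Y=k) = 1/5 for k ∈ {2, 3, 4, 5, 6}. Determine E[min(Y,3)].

E[min(Y,3)] = Σ min(y,3)·P(Y=y)
 = 2·1/5 + 3·1/5 + 3·1/5 + 3·1/5 + 3·1/5
 = 2/5 + 3/5 + 3/5 + 3/5 + 3/5
 = 14/5

2.8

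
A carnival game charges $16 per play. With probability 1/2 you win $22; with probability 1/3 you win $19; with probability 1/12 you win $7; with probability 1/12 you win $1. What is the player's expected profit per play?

2

E[payout] = 22·1/2 + 19·1/3 + 7·1/12 + 1·1/12
 = 11 + 19/3 + 7/12 + 1/12
 = 18
Net = 18 - 16 = 2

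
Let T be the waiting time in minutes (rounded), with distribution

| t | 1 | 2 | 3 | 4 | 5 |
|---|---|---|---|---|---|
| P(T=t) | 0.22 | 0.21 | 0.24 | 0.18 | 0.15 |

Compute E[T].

2.83

E[T] = Σ t·P(T=t)
 = 1·0.22 + 2·0.21 + 3·0.24 + 4·0.18 + 5·0.15
 = 0.22 + 0.42 + 0.72 + 0.72 + 0.75
 = 2.83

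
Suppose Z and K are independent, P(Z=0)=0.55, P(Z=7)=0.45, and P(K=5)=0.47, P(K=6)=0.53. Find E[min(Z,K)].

E[min(Z,K)] = Σ_z Σ_k min(z,k) · P(Z=z)P(K=k)
 = 0·0.2585 + 0·0.2915 + 5·0.2115 + 6·0.2385
 = 0 + 0 + 1.0575 + 1.431
 = 2.4885

2.4885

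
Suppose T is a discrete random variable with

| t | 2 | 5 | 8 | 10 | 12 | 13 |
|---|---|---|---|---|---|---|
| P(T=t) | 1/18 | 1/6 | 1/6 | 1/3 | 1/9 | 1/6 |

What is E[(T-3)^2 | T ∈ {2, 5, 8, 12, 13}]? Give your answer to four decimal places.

45.8333

P(T ∈ {2, 5, 8, 12, 13}) = 1/18 + 1/6 + 1/6 + 1/9 + 1/6 = 2/3.
E[(T-3)^2 | T ∈ {2, 5, 8, 12, 13}] = [1·1/18 + 4·1/6 + 25·1/6 + 81·1/9 + 100·1/6] / (2/3)
 = 275/9 / (2/3)
 = 275/6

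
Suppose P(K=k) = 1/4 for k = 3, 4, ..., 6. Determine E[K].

4.5

E[K] = Σ k·P(K=k)
 = 3·1/4 + 4·1/4 + 5·1/4 + 6·1/4
 = 3/4 + 1 + 5/4 + 3/2
 = 9/2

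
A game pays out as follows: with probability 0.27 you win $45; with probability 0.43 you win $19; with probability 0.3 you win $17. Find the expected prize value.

E[payout] = 45·0.27 + 19·0.43 + 17·0.3
 = 12.15 + 8.17 + 5.1
 = 25.42

25.42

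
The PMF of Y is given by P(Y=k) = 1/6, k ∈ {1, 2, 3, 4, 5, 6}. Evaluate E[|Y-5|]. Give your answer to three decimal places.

E[|Y-5|] = Σ |y-5|·P(Y=y)
 = 4·1/6 + 3·1/6 + 2·1/6 + 1·1/6 + 0·1/6 + 1·1/6
 = 2/3 + 1/2 + 1/3 + 1/6 + 0 + 1/6
 = 11/6

1.833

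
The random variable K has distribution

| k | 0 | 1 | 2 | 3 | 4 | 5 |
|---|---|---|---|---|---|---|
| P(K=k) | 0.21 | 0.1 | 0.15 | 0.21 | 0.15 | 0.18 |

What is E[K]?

E[K] = Σ k·P(K=k)
 = 0·0.21 + 1·0.1 + 2·0.15 + 3·0.21 + 4·0.15 + 5·0.18
 = 0 + 0.1 + 0.3 + 0.63 + 0.6 + 0.9
 = 2.53

2.53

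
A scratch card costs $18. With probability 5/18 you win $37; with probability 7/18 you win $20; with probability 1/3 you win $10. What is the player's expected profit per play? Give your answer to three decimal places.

E[payout] = 37·5/18 + 20·7/18 + 10·1/3
 = 185/18 + 70/9 + 10/3
 = 385/18
Net = 385/18 - 18 = 61/18

3.389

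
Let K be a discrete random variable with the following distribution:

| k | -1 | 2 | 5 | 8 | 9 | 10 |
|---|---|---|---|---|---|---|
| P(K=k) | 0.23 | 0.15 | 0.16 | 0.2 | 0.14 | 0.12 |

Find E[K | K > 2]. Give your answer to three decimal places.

7.839

P(K > 2) = 0.16 + 0.2 + 0.14 + 0.12 = 0.62.
E[K | K > 2] = [5·0.16 + 8·0.2 + 9·0.14 + 10·0.12] / 0.62
 = 4.86 / 0.62
 = 243/31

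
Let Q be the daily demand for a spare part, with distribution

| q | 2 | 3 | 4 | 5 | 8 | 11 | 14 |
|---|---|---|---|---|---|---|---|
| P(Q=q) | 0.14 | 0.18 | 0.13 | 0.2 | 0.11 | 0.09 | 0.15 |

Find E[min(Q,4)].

3.54

E[min(Q,4)] = Σ min(q,4)·P(Q=q)
 = 2·0.14 + 3·0.18 + 4·0.13 + 4·0.2 + 4·0.11 + 4·0.09 + 4·0.15
 = 0.28 + 0.54 + 0.52 + 0.8 + 0.44 + 0.36 + 0.6
 = 3.54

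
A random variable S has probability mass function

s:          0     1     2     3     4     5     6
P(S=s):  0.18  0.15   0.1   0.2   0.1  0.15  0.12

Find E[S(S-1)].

9.2

E[S(S-1)] = Σ s(s-1)·P(S=s)
 = 0·0.18 + 0·0.15 + 2·0.1 + 6·0.2 + 12·0.1 + 20·0.15 + 30·0.12
 = 0 + 0 + 0.2 + 1.2 + 1.2 + 3 + 3.6
 = 9.2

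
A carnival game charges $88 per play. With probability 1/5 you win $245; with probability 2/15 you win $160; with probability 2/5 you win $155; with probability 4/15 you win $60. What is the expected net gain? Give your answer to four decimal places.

60.3333

E[payout] = 245·1/5 + 160·2/15 + 155·2/5 + 60·4/15
 = 49 + 64/3 + 62 + 16
 = 445/3
Net = 445/3 - 88 = 181/3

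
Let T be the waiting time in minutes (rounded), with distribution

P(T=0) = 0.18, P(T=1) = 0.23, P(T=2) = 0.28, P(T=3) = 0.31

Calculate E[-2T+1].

-2.44

E[-2T+1] = Σ (-2t+1)·P(T=t)
 = 1·0.18 + (-1)·0.23 + (-3)·0.28 + (-5)·0.31
 = 0.18 + (-0.23) + (-0.84) + (-1.55)
 = -2.44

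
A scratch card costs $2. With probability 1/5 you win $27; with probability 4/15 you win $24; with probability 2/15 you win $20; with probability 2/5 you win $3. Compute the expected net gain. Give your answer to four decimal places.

E[payout] = 27·1/5 + 24·4/15 + 20·2/15 + 3·2/5
 = 27/5 + 32/5 + 8/3 + 6/5
 = 47/3
Net = 47/3 - 2 = 41/3

13.6667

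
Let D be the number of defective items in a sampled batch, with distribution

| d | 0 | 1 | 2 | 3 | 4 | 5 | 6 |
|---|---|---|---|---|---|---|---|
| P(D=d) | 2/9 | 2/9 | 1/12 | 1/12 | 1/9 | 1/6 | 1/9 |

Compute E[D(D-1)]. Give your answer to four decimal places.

8.6667

E[D(D-1)] = Σ d(d-1)·P(D=d)
 = 0·2/9 + 0·2/9 + 2·1/12 + 6·1/12 + 12·1/9 + 20·1/6 + 30·1/9
 = 0 + 0 + 1/6 + 1/2 + 4/3 + 10/3 + 10/3
 = 26/3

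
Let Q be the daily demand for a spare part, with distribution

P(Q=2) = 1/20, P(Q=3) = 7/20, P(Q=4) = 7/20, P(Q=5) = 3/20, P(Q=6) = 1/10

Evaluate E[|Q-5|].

E[|Q-5|] = Σ |q-5|·P(Q=q)
 = 3·1/20 + 2·7/20 + 1·7/20 + 0·3/20 + 1·1/10
 = 3/20 + 7/10 + 7/20 + 0 + 1/10
 = 13/10

1.3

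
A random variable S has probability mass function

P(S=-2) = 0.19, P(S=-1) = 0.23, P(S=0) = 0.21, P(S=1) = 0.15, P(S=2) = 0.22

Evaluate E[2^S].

E[2^S] = Σ 2^s·P(S=s)
 = 0.25·0.19 + 0.5·0.23 + 1·0.21 + 2·0.15 + 4·0.22
 = 0.0475 + 0.115 + 0.21 + 0.3 + 0.88
 = 1.5525

1.5525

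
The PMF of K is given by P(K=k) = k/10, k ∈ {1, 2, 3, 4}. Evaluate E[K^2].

E[K^2] = Σ k^2·P(K=k)
 = 1·1/10 + 4·1/5 + 9·3/10 + 16·2/5
 = 1/10 + 4/5 + 27/10 + 32/5
 = 10

10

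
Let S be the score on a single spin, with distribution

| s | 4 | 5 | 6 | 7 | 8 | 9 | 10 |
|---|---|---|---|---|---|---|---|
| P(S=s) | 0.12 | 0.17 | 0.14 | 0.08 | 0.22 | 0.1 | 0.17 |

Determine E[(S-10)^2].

E[(S-10)^2] = Σ (s-10)^2·P(S=s)
 = 36·0.12 + 25·0.17 + 16·0.14 + 9·0.08 + 4·0.22 + 1·0.1 + 0·0.17
 = 4.32 + 4.25 + 2.24 + 0.72 + 0.88 + 0.1 + 0
 = 12.51

12.51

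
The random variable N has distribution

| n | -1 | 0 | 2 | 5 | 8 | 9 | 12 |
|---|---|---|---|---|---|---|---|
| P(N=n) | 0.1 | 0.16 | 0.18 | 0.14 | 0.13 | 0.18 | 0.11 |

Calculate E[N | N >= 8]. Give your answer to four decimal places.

P(N >= 8) = 0.13 + 0.18 + 0.11 = 0.42.
E[N | N >= 8] = [8·0.13 + 9·0.18 + 12·0.11] / 0.42
 = 3.98 / 0.42
 = 199/21

9.4762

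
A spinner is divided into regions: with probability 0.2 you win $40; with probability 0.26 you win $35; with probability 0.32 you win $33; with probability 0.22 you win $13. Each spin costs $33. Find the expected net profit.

E[payout] = 40·0.2 + 35·0.26 + 33·0.32 + 13·0.22
 = 8 + 9.1 + 10.56 + 2.86
 = 30.52
Net = 30.52 - 33 = -2.48

-2.48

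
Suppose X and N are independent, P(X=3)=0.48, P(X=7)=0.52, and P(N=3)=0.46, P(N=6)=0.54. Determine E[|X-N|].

2.0152

E[|X-N|] = Σ_x Σ_n |x-n| · P(X=x)P(N=n)
 = 0·0.2208 + 3·0.2592 + 4·0.2392 + 1·0.2808
 = 0 + 0.7776 + 0.9568 + 0.2808
 = 2.0152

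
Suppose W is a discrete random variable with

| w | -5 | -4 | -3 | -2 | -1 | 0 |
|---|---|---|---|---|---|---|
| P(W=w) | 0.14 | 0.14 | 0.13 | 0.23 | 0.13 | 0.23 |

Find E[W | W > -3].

P(W > -3) = 0.23 + 0.13 + 0.23 = 0.59.
E[W | W > -3] = [(-2)·0.23 + (-1)·0.13 + 0·0.23] / 0.59
 = -0.59 / 0.59
 = -1

-1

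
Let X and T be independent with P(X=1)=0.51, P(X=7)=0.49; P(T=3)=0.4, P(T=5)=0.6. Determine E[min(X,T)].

2.568

E[min(X,T)] = Σ_x Σ_t min(x,t) · P(X=x)P(T=t)
 = 1·0.204 + 1·0.306 + 3·0.196 + 5·0.294
 = 0.204 + 0.306 + 0.588 + 1.47
 = 2.568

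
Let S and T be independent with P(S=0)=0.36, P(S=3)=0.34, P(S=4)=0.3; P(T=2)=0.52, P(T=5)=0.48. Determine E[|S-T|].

2.1976

E[|S-T|] = Σ_s Σ_t |s-t| · P(S=s)P(T=t)
 = 2·0.1872 + 5·0.1728 + 1·0.1768 + 2·0.1632 + 2·0.156 + 1·0.144
 = 0.3744 + 0.864 + 0.1768 + 0.3264 + 0.312 + 0.144
 = 2.1976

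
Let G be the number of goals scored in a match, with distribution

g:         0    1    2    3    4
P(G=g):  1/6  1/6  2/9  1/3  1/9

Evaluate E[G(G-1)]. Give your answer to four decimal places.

3.7778

E[G(G-1)] = Σ g(g-1)·P(G=g)
 = 0·1/6 + 0·1/6 + 2·2/9 + 6·1/3 + 12·1/9
 = 0 + 0 + 4/9 + 2 + 4/3
 = 34/9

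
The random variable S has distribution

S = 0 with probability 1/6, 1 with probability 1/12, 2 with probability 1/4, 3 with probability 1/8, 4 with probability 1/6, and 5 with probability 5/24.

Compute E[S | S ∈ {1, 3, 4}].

P(S ∈ {1, 3, 4}) = 1/12 + 1/8 + 1/6 = 3/8.
E[S | S ∈ {1, 3, 4}] = [1·1/12 + 3·1/8 + 4·1/6] / (3/8)
 = 9/8 / (3/8)
 = 3

3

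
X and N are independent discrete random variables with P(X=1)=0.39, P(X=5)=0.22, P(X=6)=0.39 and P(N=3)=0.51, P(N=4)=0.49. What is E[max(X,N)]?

E[max(X,N)] = Σ_x Σ_n max(x,n) · P(X=x)P(N=n)
 = 3·0.1989 + 4·0.1911 + 5·0.1122 + 5·0.1078 + 6·0.1989 + 6·0.1911
 = 0.5967 + 0.7644 + 0.561 + 0.539 + 1.1934 + 1.1466
 = 4.8011

4.8011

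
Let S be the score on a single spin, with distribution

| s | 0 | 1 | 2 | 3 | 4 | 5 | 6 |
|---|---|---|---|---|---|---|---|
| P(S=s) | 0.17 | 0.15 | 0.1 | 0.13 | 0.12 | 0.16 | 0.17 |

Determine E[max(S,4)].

4.5

E[max(S,4)] = Σ max(s,4)·P(S=s)
 = 4·0.17 + 4·0.15 + 4·0.1 + 4·0.13 + 4·0.12 + 5·0.16 + 6·0.17
 = 0.68 + 0.6 + 0.4 + 0.52 + 0.48 + 0.8 + 1.02
 = 4.5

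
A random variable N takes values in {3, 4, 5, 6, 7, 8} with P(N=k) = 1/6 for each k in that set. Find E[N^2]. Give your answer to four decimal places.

33.1667

E[N^2] = Σ n^2·P(N=n)
 = 9·1/6 + 16·1/6 + 25·1/6 + 36·1/6 + 49·1/6 + 64·1/6
 = 3/2 + 8/3 + 25/6 + 6 + 49/6 + 32/3
 = 199/6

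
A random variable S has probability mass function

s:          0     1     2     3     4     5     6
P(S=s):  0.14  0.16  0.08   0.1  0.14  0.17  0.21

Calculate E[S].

E[S] = Σ s·P(S=s)
 = 0·0.14 + 1·0.16 + 2·0.08 + 3·0.1 + 4·0.14 + 5·0.17 + 6·0.21
 = 0 + 0.16 + 0.16 + 0.3 + 0.56 + 0.85 + 1.26
 = 3.29

3.29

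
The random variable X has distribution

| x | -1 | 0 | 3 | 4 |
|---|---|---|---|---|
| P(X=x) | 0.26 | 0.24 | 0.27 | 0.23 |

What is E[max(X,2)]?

2.73

E[max(X,2)] = Σ max(x,2)·P(X=x)
 = 2·0.26 + 2·0.24 + 3·0.27 + 4·0.23
 = 0.52 + 0.48 + 0.81 + 0.92
 = 2.73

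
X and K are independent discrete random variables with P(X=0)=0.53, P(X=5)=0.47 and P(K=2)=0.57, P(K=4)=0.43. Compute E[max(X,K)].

3.8658

E[max(X,K)] = Σ_x Σ_k max(x,k) · P(X=x)P(K=k)
 = 2·0.3021 + 4·0.2279 + 5·0.2679 + 5·0.2021
 = 0.6042 + 0.9116 + 1.3395 + 1.0105
 = 3.8658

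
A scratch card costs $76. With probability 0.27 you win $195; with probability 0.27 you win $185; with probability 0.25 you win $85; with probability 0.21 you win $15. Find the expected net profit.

E[payout] = 195·0.27 + 185·0.27 + 85·0.25 + 15·0.21
 = 52.65 + 49.95 + 21.25 + 3.15
 = 127
Net = 127 - 76 = 51

51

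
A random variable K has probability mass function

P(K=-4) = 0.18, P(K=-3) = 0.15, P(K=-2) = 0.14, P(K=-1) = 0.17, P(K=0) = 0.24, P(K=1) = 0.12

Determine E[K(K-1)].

6.58

E[K(K-1)] = Σ k(k-1)·P(K=k)
 = 20·0.18 + 12·0.15 + 6·0.14 + 2·0.17 + 0·0.24 + 0·0.12
 = 3.6 + 1.8 + 0.84 + 0.34 + 0 + 0
 = 6.58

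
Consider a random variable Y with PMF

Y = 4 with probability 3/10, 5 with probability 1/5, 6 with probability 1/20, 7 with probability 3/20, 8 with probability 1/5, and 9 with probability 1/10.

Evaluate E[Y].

6.05

E[Y] = Σ y·P(Y=y)
 = 4·3/10 + 5·1/5 + 6·1/20 + 7·3/20 + 8·1/5 + 9·1/10
 = 6/5 + 1 + 3/10 + 21/20 + 8/5 + 9/10
 = 121/20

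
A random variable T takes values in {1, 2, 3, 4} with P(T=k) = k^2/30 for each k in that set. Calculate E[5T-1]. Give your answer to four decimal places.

E[5T-1] = Σ (5t-1)·P(T=t)
 = 4·1/30 + 9·2/15 + 14·3/10 + 19·8/15
 = 2/15 + 6/5 + 21/5 + 152/15
 = 47/3

15.6667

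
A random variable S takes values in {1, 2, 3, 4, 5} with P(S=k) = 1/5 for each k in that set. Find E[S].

E[S] = Σ s·P(S=s)
 = 1·1/5 + 2·1/5 + 3·1/5 + 4·1/5 + 5·1/5
 = 1/5 + 2/5 + 3/5 + 4/5 + 1
 = 3

3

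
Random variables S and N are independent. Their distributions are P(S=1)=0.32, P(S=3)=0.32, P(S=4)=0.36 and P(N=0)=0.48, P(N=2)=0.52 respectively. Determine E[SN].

E[SN] = Σ_s Σ_n sn · P(S=s)P(N=n)
 = 0·0.1536 + 2·0.1664 + 0·0.1536 + 6·0.1664 + 0·0.1728 + 8·0.1872
 = 0 + 0.3328 + 0 + 0.9984 + 0 + 1.4976
 = 2.8288

2.8288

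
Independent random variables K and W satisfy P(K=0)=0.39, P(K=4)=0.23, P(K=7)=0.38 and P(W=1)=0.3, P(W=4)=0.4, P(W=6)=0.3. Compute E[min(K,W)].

E[min(K,W)] = Σ_k Σ_w min(k,w) · P(K=k)P(W=w)
 = 0·0.117 + 0·0.156 + 0·0.117 + 1·0.069 + 4·0.092 + 4·0.069 + 1·0.114 + 4·0.152 + 6·0.114
 = 0 + 0 + 0 + 0.069 + 0.368 + 0.276 + 0.114 + 0.608 + 0.684
 = 2.119

2.119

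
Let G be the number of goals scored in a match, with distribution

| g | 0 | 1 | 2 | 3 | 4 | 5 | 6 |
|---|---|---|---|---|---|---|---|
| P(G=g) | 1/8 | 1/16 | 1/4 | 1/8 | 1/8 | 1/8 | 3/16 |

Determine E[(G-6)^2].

E[(G-6)^2] = Σ (g-6)^2·P(G=g)
 = 36·1/8 + 25·1/16 + 16·1/4 + 9·1/8 + 4·1/8 + 1·1/8 + 0·3/16
 = 9/2 + 25/16 + 4 + 9/8 + 1/2 + 1/8 + 0
 = 189/16

11.8125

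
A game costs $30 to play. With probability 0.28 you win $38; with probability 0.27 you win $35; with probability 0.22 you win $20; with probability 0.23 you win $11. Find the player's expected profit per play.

-2.98

E[payout] = 38·0.28 + 35·0.27 + 20·0.22 + 11·0.23
 = 10.64 + 9.45 + 4.4 + 2.53
 = 27.02
Net = 27.02 - 30 = -2.98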